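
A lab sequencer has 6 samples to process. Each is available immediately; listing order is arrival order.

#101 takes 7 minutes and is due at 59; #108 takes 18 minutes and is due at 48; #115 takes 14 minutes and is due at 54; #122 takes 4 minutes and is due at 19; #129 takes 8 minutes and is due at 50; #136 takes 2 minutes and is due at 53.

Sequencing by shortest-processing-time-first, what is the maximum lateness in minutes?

5

SPT (increasing processing time): #136 #122 #101 #129 #115 #108.
#136: 0→2, due 53, lateness -51
#122: 2→6, due 19, lateness -13
#101: 6→13, due 59, lateness -46
#129: 13→21, due 50, lateness -29
#115: 21→35, due 54, lateness -19
#108: 35→53, due 48, lateness 5
Maximum = 5.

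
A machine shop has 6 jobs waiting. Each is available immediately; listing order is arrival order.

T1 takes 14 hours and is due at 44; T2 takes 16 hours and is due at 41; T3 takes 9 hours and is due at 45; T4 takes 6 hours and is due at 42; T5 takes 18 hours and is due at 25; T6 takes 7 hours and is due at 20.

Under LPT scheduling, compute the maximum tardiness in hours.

LPT (decreasing processing time): T5 T2 T1 T3 T6 T4.
T5: 0→18, due 25, tardiness 0
T2: 18→34, due 41, tardiness 0
T1: 34→48, due 44, tardiness 4
T3: 48→57, due 45, tardiness 12
T6: 57→64, due 20, tardiness 44
T4: 64→70, due 42, tardiness 28
Maximum = 44.

44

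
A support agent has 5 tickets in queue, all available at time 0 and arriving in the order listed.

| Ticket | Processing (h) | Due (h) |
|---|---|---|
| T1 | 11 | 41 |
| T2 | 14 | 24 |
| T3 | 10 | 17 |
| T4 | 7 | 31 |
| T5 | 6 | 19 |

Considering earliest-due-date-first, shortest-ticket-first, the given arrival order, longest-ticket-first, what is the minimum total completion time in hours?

EDD (increasing due date): T3 T5 T2 T4 T1.
T3: 0→10
T5: 10→16
T2: 16→30
T4: 30→37
T1: 37→48
Sum = 10+16+30+37+48 = 141.
SPT (increasing processing time): T5 T4 T3 T1 T2.
T5: 0→6
T4: 6→13
T3: 13→23
T1: 23→34
T2: 34→48
Sum = 6+13+23+34+48 = 124.
FIFO (arrival order): T1 T2 T3 T4 T5.
T1: 0→11
T2: 11→25
T3: 25→35
T4: 35→42
T5: 42→48
Sum = 11+25+35+42+48 = 161.
LPT (decreasing processing time): T2 T1 T3 T4 T5.
T2: 0→14
T1: 14→25
T3: 25→35
T4: 35→42
T5: 42→48
Sum = 14+25+35+42+48 = 164.
EDD 141, SPT 124, FIFO 161, LPT 164 → minimum 124.

124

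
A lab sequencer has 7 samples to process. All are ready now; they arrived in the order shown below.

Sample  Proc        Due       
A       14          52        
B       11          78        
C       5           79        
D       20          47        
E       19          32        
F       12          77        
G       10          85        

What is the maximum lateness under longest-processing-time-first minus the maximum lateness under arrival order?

LPT (decreasing processing time): D E A F B G C.
D: 0→20, due 47, lateness -27
E: 20→39, due 32, lateness 7
A: 39→53, due 52, lateness 1
F: 53→65, due 77, lateness -12
B: 65→76, due 78, lateness -2
G: 76→86, due 85, lateness 1
C: 86→91, due 79, lateness 12
Maximum = 12.
FIFO (arrival order): A B C D E F G.
A: 0→14, due 52, lateness -38
B: 14→25, due 78, lateness -53
C: 25→30, due 79, lateness -49
D: 30→50, due 47, lateness 3
E: 50→69, due 32, lateness 37
F: 69→81, due 77, lateness 4
G: 81→91, due 85, lateness 6
Maximum = 37.
Difference = 12 − 37 = -25.

-25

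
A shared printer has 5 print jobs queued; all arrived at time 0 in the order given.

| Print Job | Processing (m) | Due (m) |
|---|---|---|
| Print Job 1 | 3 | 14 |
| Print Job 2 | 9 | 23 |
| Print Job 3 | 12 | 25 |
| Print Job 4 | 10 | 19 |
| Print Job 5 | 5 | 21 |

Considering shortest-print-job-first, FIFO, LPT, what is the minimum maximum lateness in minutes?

14

SPT (increasing processing time): Print Job 1 Print Job 5 Print Job 2 Print Job 4 Print Job 3.
Print Job 1: 0→3, due 14, lateness -11
Print Job 5: 3→8, due 21, lateness -13
Print Job 2: 8→17, due 23, lateness -6
Print Job 4: 17→27, due 19, lateness 8
Print Job 3: 27→39, due 25, lateness 14
Maximum = 14.
FIFO (arrival order): Print Job 1 Print Job 2 Print Job 3 Print Job 4 Print Job 5.
Print Job 1: 0→3, due 14, lateness -11
Print Job 2: 3→12, due 23, lateness -11
Print Job 3: 12→24, due 25, lateness -1
Print Job 4: 24→34, due 19, lateness 15
Print Job 5: 34→39, due 21, lateness 18
Maximum = 18.
LPT (decreasing processing time): Print Job 3 Print Job 4 Print Job 2 Print Job 5 Print Job 1.
Print Job 3: 0→12, due 25, lateness -13
Print Job 4: 12→22, due 19, lateness 3
Print Job 2: 22→31, due 23, lateness 8
Print Job 5: 31→36, due 21, lateness 15
Print Job 1: 36→39, due 14, lateness 25
Maximum = 25.
SPT 14, FIFO 18, LPT 25 → minimum 14.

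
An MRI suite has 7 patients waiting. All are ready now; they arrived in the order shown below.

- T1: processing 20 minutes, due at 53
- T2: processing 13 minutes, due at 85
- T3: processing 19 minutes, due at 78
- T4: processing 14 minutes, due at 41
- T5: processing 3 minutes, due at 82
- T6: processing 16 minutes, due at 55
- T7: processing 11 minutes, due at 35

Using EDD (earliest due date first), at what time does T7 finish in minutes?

11

EDD (increasing due date): T7 T4 T1 T6 T3 T5 T2.
T7: 0→11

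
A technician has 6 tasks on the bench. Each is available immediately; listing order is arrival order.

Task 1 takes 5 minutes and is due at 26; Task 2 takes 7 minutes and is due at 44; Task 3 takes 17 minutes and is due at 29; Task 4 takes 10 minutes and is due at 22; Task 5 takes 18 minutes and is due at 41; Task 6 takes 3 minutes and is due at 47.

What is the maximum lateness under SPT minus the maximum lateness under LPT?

-12

SPT (increasing processing time): Task 6 Task 1 Task 2 Task 4 Task 3 Task 5.
Task 6: 0→3, due 47, lateness -44
Task 1: 3→8, due 26, lateness -18
Task 2: 8→15, due 44, lateness -29
Task 4: 15→25, due 22, lateness 3
Task 3: 25→42, due 29, lateness 13
Task 5: 42→60, due 41, lateness 19
Maximum = 19.
LPT (decreasing processing time): Task 5 Task 3 Task 4 Task 2 Task 1 Task 6.
Task 5: 0→18, due 41, lateness -23
Task 3: 18→35, due 29, lateness 6
Task 4: 35→45, due 22, lateness 23
Task 2: 45→52, due 44, lateness 8
Task 1: 52→57, due 26, lateness 31
Task 6: 57→60, due 47, lateness 13
Maximum = 31.
Difference = 19 − 31 = -12.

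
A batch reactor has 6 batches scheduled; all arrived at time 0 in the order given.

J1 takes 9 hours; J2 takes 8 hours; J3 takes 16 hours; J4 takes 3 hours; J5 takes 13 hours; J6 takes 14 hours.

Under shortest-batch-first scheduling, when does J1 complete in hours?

20

SPT (increasing processing time): J4 J2 J1 J5 J6 J3.
J4: 0→3
J2: 3→11
J1: 11→20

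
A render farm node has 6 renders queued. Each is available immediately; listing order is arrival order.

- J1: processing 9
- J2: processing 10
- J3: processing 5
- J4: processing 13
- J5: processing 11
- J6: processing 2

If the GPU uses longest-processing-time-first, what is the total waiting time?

162

LPT (decreasing processing time): J4 J5 J2 J1 J3 J6.
J4: waits 0, runs 0→13
J5: waits 13, runs 13→24
J2: waits 24, runs 24→34
J1: waits 34, runs 34→43
J3: waits 43, runs 43→48
J6: waits 48, runs 48→50
Sum = 0+13+24+34+43+48 = 162.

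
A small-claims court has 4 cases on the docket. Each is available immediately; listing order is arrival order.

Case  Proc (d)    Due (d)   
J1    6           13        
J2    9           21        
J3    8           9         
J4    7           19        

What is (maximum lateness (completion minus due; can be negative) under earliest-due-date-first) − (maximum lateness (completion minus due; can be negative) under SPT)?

-3

EDD (increasing due date): J3 J1 J4 J2.
J3: 0→8, due 9, lateness -1
J1: 8→14, due 13, lateness 1
J4: 14→21, due 19, lateness 2
J2: 21→30, due 21, lateness 9
Maximum = 9.
SPT (increasing processing time): J1 J4 J3 J2.
J1: 0→6, due 13, lateness -7
J4: 6→13, due 19, lateness -6
J3: 13→21, due 9, lateness 12
J2: 21→30, due 21, lateness 9
Maximum = 12.
Difference = 9 − 12 = -3.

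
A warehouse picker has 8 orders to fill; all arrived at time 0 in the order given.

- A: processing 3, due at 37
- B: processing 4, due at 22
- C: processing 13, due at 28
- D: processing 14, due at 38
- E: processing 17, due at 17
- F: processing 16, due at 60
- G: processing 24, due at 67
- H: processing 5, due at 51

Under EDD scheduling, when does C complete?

EDD (increasing due date): E B C A D H F G.
E: 0→17
B: 17→21
C: 21→34

34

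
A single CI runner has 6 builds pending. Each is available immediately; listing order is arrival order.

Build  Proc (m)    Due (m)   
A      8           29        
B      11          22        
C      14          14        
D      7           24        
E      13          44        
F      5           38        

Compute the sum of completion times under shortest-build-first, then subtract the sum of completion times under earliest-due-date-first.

SPT (increasing processing time): F D A B E C.
F: 0→5
D: 5→12
A: 12→20
B: 20→31
E: 31→44
C: 44→58
Sum = 5+12+20+31+44+58 = 170.
EDD (increasing due date): C B D A F E.
C: 0→14
B: 14→25
D: 25→32
A: 32→40
F: 40→45
E: 45→58
Sum = 14+25+32+40+45+58 = 214.
Difference = 170 − 214 = -44.

-44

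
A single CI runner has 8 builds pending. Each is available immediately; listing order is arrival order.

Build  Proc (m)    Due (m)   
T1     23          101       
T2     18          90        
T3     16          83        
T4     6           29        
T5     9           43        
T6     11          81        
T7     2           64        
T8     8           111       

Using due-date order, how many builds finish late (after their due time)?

EDD (increasing due date): T4 T5 T7 T6 T3 T2 T1 T8.
T4: 0→6, due 29, tardiness 0
T5: 6→15, due 43, tardiness 0
T7: 15→17, due 64, tardiness 0
T6: 17→28, due 81, tardiness 0
T3: 28→44, due 83, tardiness 0
T2: 44→62, due 90, tardiness 0
T1: 62→85, due 101, tardiness 0
T8: 85→93, due 111, tardiness 0
Late builds: 0.

0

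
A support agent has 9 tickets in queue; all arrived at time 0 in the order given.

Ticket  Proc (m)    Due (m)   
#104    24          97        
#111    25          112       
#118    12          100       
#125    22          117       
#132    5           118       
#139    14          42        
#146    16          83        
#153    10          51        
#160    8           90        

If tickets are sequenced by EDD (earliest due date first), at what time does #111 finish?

EDD (increasing due date): #139 #153 #146 #160 #104 #118 #111 #125 #132.
#139: 0→14
#153: 14→24
#146: 24→40
#160: 40→48
#104: 48→72
#118: 72→84
#111: 84→109

109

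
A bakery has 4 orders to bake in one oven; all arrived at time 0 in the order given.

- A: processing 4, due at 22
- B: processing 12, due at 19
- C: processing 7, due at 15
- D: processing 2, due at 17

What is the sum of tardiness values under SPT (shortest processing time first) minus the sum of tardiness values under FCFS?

-10

SPT (increasing processing time): D A C B.
D: 0→2, due 17, tardiness 0
A: 2→6, due 22, tardiness 0
C: 6→13, due 15, tardiness 0
B: 13→25, due 19, tardiness 6
Sum = 0+0+0+6 = 6.
FIFO (arrival order): A B C D.
A: 0→4, due 22, tardiness 0
B: 4→16, due 19, tardiness 0
C: 16→23, due 15, tardiness 8
D: 23→25, due 17, tardiness 8
Sum = 0+0+8+8 = 16.
Difference = 6 − 16 = -10.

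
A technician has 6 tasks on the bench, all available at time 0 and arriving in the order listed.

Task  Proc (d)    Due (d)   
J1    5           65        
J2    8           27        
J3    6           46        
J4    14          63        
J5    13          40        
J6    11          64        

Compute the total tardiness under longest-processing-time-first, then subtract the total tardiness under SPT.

22

LPT (decreasing processing time): J4 J5 J6 J2 J3 J1.
J4: 0→14, due 63, tardiness 0
J5: 14→27, due 40, tardiness 0
J6: 27→38, due 64, tardiness 0
J2: 38→46, due 27, tardiness 19
J3: 46→52, due 46, tardiness 6
J1: 52→57, due 65, tardiness 0
Sum = 0+0+0+19+6+0 = 25.
SPT (increasing processing time): J1 J3 J2 J6 J5 J4.
J1: 0→5, due 65, tardiness 0
J3: 5→11, due 46, tardiness 0
J2: 11→19, due 27, tardiness 0
J6: 19→30, due 64, tardiness 0
J5: 30→43, due 40, tardiness 3
J4: 43→57, due 63, tardiness 0
Sum = 0+0+0+0+3+0 = 3.
Difference = 25 − 3 = 22.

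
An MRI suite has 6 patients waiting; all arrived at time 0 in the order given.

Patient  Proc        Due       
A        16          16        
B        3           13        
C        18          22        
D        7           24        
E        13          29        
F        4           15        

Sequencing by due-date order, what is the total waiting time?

EDD (increasing due date): B F A C D E.
B: waits 0, runs 0→3
F: waits 3, runs 3→7
A: waits 7, runs 7→23
C: waits 23, runs 23→41
D: waits 41, runs 41→48
E: waits 48, runs 48→61
Sum = 0+3+7+23+41+48 = 122.

122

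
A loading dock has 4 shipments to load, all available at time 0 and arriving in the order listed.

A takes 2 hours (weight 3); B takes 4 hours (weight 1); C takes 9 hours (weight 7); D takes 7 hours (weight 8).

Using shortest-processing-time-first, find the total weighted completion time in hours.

SPT (increasing processing time): A B D C.
A: finishes 2, weight 3, w·C = 6
B: finishes 6, weight 1, w·C = 6
D: finishes 13, weight 8, w·C = 104
C: finishes 22, weight 7, w·C = 154
Sum = 6+6+104+154 = 270.

270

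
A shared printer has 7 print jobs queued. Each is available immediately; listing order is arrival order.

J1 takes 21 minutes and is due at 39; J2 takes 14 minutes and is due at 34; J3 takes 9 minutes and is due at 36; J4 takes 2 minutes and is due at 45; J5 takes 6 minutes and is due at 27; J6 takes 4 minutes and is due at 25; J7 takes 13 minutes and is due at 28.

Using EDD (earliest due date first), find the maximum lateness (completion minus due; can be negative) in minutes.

28

EDD (increasing due date): J6 J5 J7 J2 J3 J1 J4.
J6: 0→4, due 25, lateness -21
J5: 4→10, due 27, lateness -17
J7: 10→23, due 28, lateness -5
J2: 23→37, due 34, lateness 3
J3: 37→46, due 36, lateness 10
J1: 46→67, due 39, lateness 28
J4: 67→69, due 45, lateness 24
Maximum = 28.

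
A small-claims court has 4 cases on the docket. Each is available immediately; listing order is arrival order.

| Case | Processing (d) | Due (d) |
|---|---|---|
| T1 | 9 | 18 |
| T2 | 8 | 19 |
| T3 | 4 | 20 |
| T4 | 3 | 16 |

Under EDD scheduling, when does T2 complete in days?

20

EDD (increasing due date): T4 T1 T2 T3.
T4: 0→3
T1: 3→12
T2: 12→20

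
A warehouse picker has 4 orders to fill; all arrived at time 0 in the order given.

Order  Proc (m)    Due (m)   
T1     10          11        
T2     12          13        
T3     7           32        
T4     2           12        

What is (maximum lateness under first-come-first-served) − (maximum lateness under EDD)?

FIFO (arrival order): T1 T2 T3 T4.
T1: 0→10, due 11, lateness -1
T2: 10→22, due 13, lateness 9
T3: 22→29, due 32, lateness -3
T4: 29→31, due 12, lateness 19
Maximum = 19.
EDD (increasing due date): T1 T4 T2 T3.
T1: 0→10, due 11, lateness -1
T4: 10→12, due 12, lateness 0
T2: 12→24, due 13, lateness 11
T3: 24→31, due 32, lateness -1
Maximum = 11.
Difference = 19 − 11 = 8.

8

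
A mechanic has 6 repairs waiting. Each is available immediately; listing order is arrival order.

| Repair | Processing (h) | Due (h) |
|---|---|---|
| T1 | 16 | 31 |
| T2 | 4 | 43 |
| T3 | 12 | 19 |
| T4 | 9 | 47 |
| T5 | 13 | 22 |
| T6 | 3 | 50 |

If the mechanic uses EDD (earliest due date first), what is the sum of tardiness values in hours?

EDD (increasing due date): T3 T5 T1 T2 T4 T6.
T3: 0→12, due 19, tardiness 0
T5: 12→25, due 22, tardiness 3
T1: 25→41, due 31, tardiness 10
T2: 41→45, due 43, tardiness 2
T4: 45→54, due 47, tardiness 7
T6: 54→57, due 50, tardiness 7
Sum = 0+3+10+2+7+7 = 29.

29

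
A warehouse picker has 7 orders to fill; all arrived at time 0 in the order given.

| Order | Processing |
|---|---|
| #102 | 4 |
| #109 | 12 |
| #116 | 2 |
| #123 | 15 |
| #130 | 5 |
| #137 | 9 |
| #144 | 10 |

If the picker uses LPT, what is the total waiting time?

231

LPT (decreasing processing time): #123 #109 #144 #137 #130 #102 #116.
#123: waits 0, runs 0→15
#109: waits 15, runs 15→27
#144: waits 27, runs 27→37
#137: waits 37, runs 37→46
#130: waits 46, runs 46→51
#102: waits 51, runs 51→55
#116: waits 55, runs 55→57
Sum = 0+15+27+37+46+51+55 = 231.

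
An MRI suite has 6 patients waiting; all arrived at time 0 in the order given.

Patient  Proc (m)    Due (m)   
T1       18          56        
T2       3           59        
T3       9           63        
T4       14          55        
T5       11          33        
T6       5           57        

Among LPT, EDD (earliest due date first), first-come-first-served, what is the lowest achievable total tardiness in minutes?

0

LPT (decreasing processing time): T1 T4 T5 T3 T6 T2.
T1: 0→18, due 56, tardiness 0
T4: 18→32, due 55, tardiness 0
T5: 32→43, due 33, tardiness 10
T3: 43→52, due 63, tardiness 0
T6: 52→57, due 57, tardiness 0
T2: 57→60, due 59, tardiness 1
Sum = 0+0+10+0+0+1 = 11.
EDD (increasing due date): T5 T4 T1 T6 T2 T3.
T5: 0→11, due 33, tardiness 0
T4: 11→25, due 55, tardiness 0
T1: 25→43, due 56, tardiness 0
T6: 43→48, due 57, tardiness 0
T2: 48→51, due 59, tardiness 0
T3: 51→60, due 63, tardiness 0
Sum = 0+0+0+0+0+0 = 0.
FIFO (arrival order): T1 T2 T3 T4 T5 T6.
T1: 0→18, due 56, tardiness 0
T2: 18→21, due 59, tardiness 0
T3: 21→30, due 63, tardiness 0
T4: 30→44, due 55, tardiness 0
T5: 44→55, due 33, tardiness 22
T6: 55→60, due 57, tardiness 3
Sum = 0+0+0+0+22+3 = 25.
LPT 11, EDD 0, FIFO 25 → minimum 0.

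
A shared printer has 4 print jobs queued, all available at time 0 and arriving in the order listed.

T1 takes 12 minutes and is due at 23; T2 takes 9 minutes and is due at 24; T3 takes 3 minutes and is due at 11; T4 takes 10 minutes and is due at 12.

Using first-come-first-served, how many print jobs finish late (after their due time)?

2

FIFO (arrival order): T1 T2 T3 T4.
T1: 0→12, due 23, tardiness 0
T2: 12→21, due 24, tardiness 0
T3: 21→24, due 11, tardiness 13
T4: 24→34, due 12, tardiness 22
Late print jobs: 2.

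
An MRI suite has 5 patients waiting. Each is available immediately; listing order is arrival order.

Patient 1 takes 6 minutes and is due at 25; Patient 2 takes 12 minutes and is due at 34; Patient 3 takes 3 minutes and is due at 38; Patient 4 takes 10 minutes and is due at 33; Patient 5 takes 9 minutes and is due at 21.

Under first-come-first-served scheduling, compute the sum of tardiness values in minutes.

FIFO (arrival order): Patient 1 Patient 2 Patient 3 Patient 4 Patient 5.
Patient 1: 0→6, due 25, tardiness 0
Patient 2: 6→18, due 34, tardiness 0
Patient 3: 18→21, due 38, tardiness 0
Patient 4: 21→31, due 33, tardiness 0
Patient 5: 31→40, due 21, tardiness 19
Sum = 0+0+0+0+19 = 19.

19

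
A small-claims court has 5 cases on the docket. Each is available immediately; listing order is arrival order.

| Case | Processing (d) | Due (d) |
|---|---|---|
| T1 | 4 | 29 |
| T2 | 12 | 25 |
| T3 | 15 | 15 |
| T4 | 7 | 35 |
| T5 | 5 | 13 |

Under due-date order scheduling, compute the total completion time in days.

EDD (increasing due date): T5 T3 T2 T1 T4.
T5: 0→5
T3: 5→20
T2: 20→32
T1: 32→36
T4: 36→43
Sum = 5+20+32+36+43 = 136.

136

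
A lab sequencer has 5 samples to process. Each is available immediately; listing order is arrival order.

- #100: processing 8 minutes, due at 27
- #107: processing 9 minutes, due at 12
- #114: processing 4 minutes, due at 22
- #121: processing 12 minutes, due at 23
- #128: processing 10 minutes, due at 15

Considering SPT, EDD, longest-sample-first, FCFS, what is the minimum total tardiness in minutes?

33

SPT (increasing processing time): #114 #100 #107 #128 #121.
#114: 0→4, due 22, tardiness 0
#100: 4→12, due 27, tardiness 0
#107: 12→21, due 12, tardiness 9
#128: 21→31, due 15, tardiness 16
#121: 31→43, due 23, tardiness 20
Sum = 0+0+9+16+20 = 45.
EDD (increasing due date): #107 #128 #114 #121 #100.
#107: 0→9, due 12, tardiness 0
#128: 9→19, due 15, tardiness 4
#114: 19→23, due 22, tardiness 1
#121: 23→35, due 23, tardiness 12
#100: 35→43, due 27, tardiness 16
Sum = 0+4+1+12+16 = 33.
LPT (decreasing processing time): #121 #128 #107 #100 #114.
#121: 0→12, due 23, tardiness 0
#128: 12→22, due 15, tardiness 7
#107: 22→31, due 12, tardiness 19
#100: 31→39, due 27, tardiness 12
#114: 39→43, due 22, tardiness 21
Sum = 0+7+19+12+21 = 59.
FIFO (arrival order): #100 #107 #114 #121 #128.
#100: 0→8, due 27, tardiness 0
#107: 8→17, due 12, tardiness 5
#114: 17→21, due 22, tardiness 0
#121: 21→33, due 23, tardiness 10
#128: 33→43, due 15, tardiness 28
Sum = 0+5+0+10+28 = 43.
SPT 45, EDD 33, LPT 59, FIFO 43 → minimum 33.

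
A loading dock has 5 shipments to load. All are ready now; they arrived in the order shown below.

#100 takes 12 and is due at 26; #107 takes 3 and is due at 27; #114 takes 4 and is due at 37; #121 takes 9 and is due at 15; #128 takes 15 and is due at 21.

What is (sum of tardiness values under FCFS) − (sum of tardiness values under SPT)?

FIFO (arrival order): #100 #107 #114 #121 #128.
#100: 0→12, due 26, tardiness 0
#107: 12→15, due 27, tardiness 0
#114: 15→19, due 37, tardiness 0
#121: 19→28, due 15, tardiness 13
#128: 28→43, due 21, tardiness 22
Sum = 0+0+0+13+22 = 35.
SPT (increasing processing time): #107 #114 #121 #100 #128.
#107: 0→3, due 27, tardiness 0
#114: 3→7, due 37, tardiness 0
#121: 7→16, due 15, tardiness 1
#100: 16→28, due 26, tardiness 2
#128: 28→43, due 21, tardiness 22
Sum = 0+0+1+2+22 = 25.
Difference = 35 − 25 = 10.

10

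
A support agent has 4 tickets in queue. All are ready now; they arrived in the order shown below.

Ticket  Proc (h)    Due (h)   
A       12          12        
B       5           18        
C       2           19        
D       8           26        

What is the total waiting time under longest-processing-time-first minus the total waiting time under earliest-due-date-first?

LPT (decreasing processing time): A D B C.
A: waits 0, runs 0→12
D: waits 12, runs 12→20
B: waits 20, runs 20→25
C: waits 25, runs 25→27
Sum = 0+12+20+25 = 57.
EDD (increasing due date): A B C D.
A: waits 0, runs 0→12
B: waits 12, runs 12→17
C: waits 17, runs 17→19
D: waits 19, runs 19→27
Sum = 0+12+17+19 = 48.
Difference = 57 − 48 = 9.

9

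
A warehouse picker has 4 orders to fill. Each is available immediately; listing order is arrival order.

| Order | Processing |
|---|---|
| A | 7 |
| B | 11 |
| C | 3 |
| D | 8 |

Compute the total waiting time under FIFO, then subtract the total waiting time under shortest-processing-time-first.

FIFO (arrival order): A B C D.
A: waits 0, runs 0→7
B: waits 7, runs 7→18
C: waits 18, runs 18→21
D: waits 21, runs 21→29
Sum = 0+7+18+21 = 46.
SPT (increasing processing time): C A D B.
C: waits 0, runs 0→3
A: waits 3, runs 3→10
D: waits 10, runs 10→18
B: waits 18, runs 18→29
Sum = 0+3+10+18 = 31.
Difference = 46 − 31 = 15.

15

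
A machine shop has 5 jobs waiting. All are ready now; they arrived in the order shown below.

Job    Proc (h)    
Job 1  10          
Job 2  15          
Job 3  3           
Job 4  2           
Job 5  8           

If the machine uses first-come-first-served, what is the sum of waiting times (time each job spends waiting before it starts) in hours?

FIFO (arrival order): Job 1 Job 2 Job 3 Job 4 Job 5.
Job 1: waits 0, runs 0→10
Job 2: waits 10, runs 10→25
Job 3: waits 25, runs 25→28
Job 4: waits 28, runs 28→30
Job 5: waits 30, runs 30→38
Sum = 0+10+25+28+30 = 93.

93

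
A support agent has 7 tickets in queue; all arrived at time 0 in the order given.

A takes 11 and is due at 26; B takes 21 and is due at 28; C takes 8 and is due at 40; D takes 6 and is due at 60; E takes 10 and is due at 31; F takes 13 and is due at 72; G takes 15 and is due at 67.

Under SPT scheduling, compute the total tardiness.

65

SPT (increasing processing time): D C E A F G B.
D: 0→6, due 60, tardiness 0
C: 6→14, due 40, tardiness 0
E: 14→24, due 31, tardiness 0
A: 24→35, due 26, tardiness 9
F: 35→48, due 72, tardiness 0
G: 48→63, due 67, tardiness 0
B: 63→84, due 28, tardiness 56
Sum = 0+0+0+9+0+0+56 = 65.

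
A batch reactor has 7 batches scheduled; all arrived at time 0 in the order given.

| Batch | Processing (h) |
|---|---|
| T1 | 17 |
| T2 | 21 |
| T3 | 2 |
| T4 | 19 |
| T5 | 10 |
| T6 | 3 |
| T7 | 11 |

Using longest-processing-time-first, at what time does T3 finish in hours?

LPT (decreasing processing time): T2 T4 T1 T7 T5 T6 T3.
T2: 0→21
T4: 21→40
T1: 40→57
T7: 57→68
T5: 68→78
T6: 78→81
T3: 81→83

83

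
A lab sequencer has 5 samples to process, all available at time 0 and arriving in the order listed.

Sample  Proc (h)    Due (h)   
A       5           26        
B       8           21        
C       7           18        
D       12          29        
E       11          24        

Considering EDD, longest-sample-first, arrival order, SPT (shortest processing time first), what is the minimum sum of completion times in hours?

111

EDD (increasing due date): C B E A D.
C: 0→7
B: 7→15
E: 15→26
A: 26→31
D: 31→43
Sum = 7+15+26+31+43 = 122.
LPT (decreasing processing time): D E B C A.
D: 0→12
E: 12→23
B: 23→31
C: 31→38
A: 38→43
Sum = 12+23+31+38+43 = 147.
FIFO (arrival order): A B C D E.
A: 0→5
B: 5→13
C: 13→20
D: 20→32
E: 32→43
Sum = 5+13+20+32+43 = 113.
SPT (increasing processing time): A C B E D.
A: 0→5
C: 5→12
B: 12→20
E: 20→31
D: 31→43
Sum = 5+12+20+31+43 = 111.
EDD 122, LPT 147, FIFO 113, SPT 111 → minimum 111.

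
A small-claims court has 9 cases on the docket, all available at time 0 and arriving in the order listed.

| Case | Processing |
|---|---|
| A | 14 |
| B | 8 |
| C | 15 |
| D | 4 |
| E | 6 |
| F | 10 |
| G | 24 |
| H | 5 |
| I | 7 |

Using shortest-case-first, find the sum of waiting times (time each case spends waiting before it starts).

SPT (increasing processing time): D H E I B F A C G.
D: waits 0, runs 0→4
H: waits 4, runs 4→9
E: waits 9, runs 9→15
I: waits 15, runs 15→22
B: waits 22, runs 22→30
F: waits 30, runs 30→40
A: waits 40, runs 40→54
C: waits 54, runs 54→69
G: waits 69, runs 69→93
Sum = 0+4+9+15+22+30+40+54+69 = 243.

243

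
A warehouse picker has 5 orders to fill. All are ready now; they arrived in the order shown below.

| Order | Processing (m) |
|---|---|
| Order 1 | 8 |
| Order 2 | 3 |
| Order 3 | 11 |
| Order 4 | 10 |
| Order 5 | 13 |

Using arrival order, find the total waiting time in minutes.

FIFO (arrival order): Order 1 Order 2 Order 3 Order 4 Order 5.
Order 1: waits 0, runs 0→8
Order 2: waits 8, runs 8→11
Order 3: waits 11, runs 11→22
Order 4: waits 22, runs 22→32
Order 5: waits 32, runs 32→45
Sum = 0+8+11+22+32 = 73.

73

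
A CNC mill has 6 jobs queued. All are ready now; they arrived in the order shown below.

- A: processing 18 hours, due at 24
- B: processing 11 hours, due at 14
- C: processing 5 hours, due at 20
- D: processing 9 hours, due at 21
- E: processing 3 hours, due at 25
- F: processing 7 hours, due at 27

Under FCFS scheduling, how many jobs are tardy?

FIFO (arrival order): A B C D E F.
A: 0→18, due 24, tardiness 0
B: 18→29, due 14, tardiness 15
C: 29→34, due 20, tardiness 14
D: 34→43, due 21, tardiness 22
E: 43→46, due 25, tardiness 21
F: 46→53, due 27, tardiness 26
Late jobs: 5.

5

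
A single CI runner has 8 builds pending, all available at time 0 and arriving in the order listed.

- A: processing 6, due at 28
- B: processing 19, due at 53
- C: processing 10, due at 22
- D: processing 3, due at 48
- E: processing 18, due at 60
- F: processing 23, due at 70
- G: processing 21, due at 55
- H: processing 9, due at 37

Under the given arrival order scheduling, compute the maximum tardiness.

72

FIFO (arrival order): A B C D E F G H.
A: 0→6, due 28, tardiness 0
B: 6→25, due 53, tardiness 0
C: 25→35, due 22, tardiness 13
D: 35→38, due 48, tardiness 0
E: 38→56, due 60, tardiness 0
F: 56→79, due 70, tardiness 9
G: 79→100, due 55, tardiness 45
H: 100→109, due 37, tardiness 72
Maximum = 72.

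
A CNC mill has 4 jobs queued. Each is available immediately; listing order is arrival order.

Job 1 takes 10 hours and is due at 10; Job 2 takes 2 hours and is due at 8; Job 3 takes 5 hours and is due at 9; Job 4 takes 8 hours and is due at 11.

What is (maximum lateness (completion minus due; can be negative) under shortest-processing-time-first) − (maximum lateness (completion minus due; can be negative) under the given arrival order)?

SPT (increasing processing time): Job 2 Job 3 Job 4 Job 1.
Job 2: 0→2, due 8, lateness -6
Job 3: 2→7, due 9, lateness -2
Job 4: 7→15, due 11, lateness 4
Job 1: 15→25, due 10, lateness 15
Maximum = 15.
FIFO (arrival order): Job 1 Job 2 Job 3 Job 4.
Job 1: 0→10, due 10, lateness 0
Job 2: 10→12, due 8, lateness 4
Job 3: 12→17, due 9, lateness 8
Job 4: 17→25, due 11, lateness 14
Maximum = 14.
Difference = 15 − 14 = 1.

1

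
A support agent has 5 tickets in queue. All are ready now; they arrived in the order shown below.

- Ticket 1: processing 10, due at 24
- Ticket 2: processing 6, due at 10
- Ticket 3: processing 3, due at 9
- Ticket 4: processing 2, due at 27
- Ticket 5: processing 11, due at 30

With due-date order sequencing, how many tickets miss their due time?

EDD (increasing due date): Ticket 3 Ticket 2 Ticket 1 Ticket 4 Ticket 5.
Ticket 3: 0→3, due 9, tardiness 0
Ticket 2: 3→9, due 10, tardiness 0
Ticket 1: 9→19, due 24, tardiness 0
Ticket 4: 19→21, due 27, tardiness 0
Ticket 5: 21→32, due 30, tardiness 2
Late tickets: 1.

1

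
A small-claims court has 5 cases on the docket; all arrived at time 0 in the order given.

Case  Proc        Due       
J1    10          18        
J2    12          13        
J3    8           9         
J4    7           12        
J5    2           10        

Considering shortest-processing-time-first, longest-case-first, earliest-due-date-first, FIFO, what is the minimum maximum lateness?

21

SPT (increasing processing time): J5 J4 J3 J1 J2.
J5: 0→2, due 10, lateness -8
J4: 2→9, due 12, lateness -3
J3: 9→17, due 9, lateness 8
J1: 17→27, due 18, lateness 9
J2: 27→39, due 13, lateness 26
Maximum = 26.
LPT (decreasing processing time): J2 J1 J3 J4 J5.
J2: 0→12, due 13, lateness -1
J1: 12→22, due 18, lateness 4
J3: 22→30, due 9, lateness 21
J4: 30→37, due 12, lateness 25
J5: 37→39, due 10, lateness 29
Maximum = 29.
EDD (increasing due date): J3 J5 J4 J2 J1.
J3: 0→8, due 9, lateness -1
J5: 8→10, due 10, lateness 0
J4: 10→17, due 12, lateness 5
J2: 17→29, due 13, lateness 16
J1: 29→39, due 18, lateness 21
Maximum = 21.
FIFO (arrival order): J1 J2 J3 J4 J5.
J1: 0→10, due 18, lateness -8
J2: 10→22, due 13, lateness 9
J3: 22→30, due 9, lateness 21
J4: 30→37, due 12, lateness 25
J5: 37→39, due 10, lateness 29
Maximum = 29.
SPT 26, LPT 29, EDD 21, FIFO 29 → minimum 21.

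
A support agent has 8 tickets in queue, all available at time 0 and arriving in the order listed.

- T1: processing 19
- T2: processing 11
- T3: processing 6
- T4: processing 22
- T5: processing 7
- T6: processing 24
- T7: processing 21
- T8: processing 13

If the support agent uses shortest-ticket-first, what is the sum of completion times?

435

SPT (increasing processing time): T3 T5 T2 T8 T1 T7 T4 T6.
T3: 0→6
T5: 6→13
T2: 13→24
T8: 24→37
T1: 37→56
T7: 56→77
T4: 77→99
T6: 99→123
Sum = 6+13+24+37+56+77+99+123 = 435.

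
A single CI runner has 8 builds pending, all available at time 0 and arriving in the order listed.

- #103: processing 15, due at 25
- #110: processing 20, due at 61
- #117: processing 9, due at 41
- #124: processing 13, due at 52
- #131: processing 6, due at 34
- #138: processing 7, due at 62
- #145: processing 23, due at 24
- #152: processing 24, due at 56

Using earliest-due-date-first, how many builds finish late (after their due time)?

7

EDD (increasing due date): #145 #103 #131 #117 #124 #152 #110 #138.
#145: 0→23, due 24, tardiness 0
#103: 23→38, due 25, tardiness 13
#131: 38→44, due 34, tardiness 10
#117: 44→53, due 41, tardiness 12
#124: 53→66, due 52, tardiness 14
#152: 66→90, due 56, tardiness 34
#110: 90→110, due 61, tardiness 49
#138: 110→117, due 62, tardiness 55
Late builds: 7.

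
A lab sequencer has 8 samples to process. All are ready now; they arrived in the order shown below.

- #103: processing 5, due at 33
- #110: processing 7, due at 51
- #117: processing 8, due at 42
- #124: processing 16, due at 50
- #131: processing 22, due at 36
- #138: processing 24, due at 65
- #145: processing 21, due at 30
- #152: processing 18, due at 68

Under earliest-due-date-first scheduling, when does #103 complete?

26

EDD (increasing due date): #145 #103 #131 #117 #124 #110 #138 #152.
#145: 0→21
#103: 21→26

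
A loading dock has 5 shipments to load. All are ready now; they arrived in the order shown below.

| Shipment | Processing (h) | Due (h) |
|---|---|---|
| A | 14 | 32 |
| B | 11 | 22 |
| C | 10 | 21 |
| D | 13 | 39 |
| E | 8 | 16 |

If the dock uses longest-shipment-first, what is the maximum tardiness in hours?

40

LPT (decreasing processing time): A D B C E.
A: 0→14, due 32, tardiness 0
D: 14→27, due 39, tardiness 0
B: 27→38, due 22, tardiness 16
C: 38→48, due 21, tardiness 27
E: 48→56, due 16, tardiness 40
Maximum = 40.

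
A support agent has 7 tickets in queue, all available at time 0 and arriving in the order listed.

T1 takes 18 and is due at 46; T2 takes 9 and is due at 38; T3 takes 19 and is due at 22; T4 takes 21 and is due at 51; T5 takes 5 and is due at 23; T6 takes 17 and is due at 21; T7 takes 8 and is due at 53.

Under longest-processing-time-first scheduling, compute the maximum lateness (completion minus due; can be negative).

LPT (decreasing processing time): T4 T3 T1 T6 T2 T7 T5.
T4: 0→21, due 51, lateness -30
T3: 21→40, due 22, lateness 18
T1: 40→58, due 46, lateness 12
T6: 58→75, due 21, lateness 54
T2: 75→84, due 38, lateness 46
T7: 84→92, due 53, lateness 39
T5: 92→97, due 23, lateness 74
Maximum = 74.

74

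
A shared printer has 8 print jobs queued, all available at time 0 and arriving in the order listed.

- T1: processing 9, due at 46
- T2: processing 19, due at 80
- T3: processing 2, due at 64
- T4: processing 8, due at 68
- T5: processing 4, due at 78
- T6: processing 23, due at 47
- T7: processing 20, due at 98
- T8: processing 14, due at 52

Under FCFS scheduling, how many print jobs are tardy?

2

FIFO (arrival order): T1 T2 T3 T4 T5 T6 T7 T8.
T1: 0→9, due 46, tardiness 0
T2: 9→28, due 80, tardiness 0
T3: 28→30, due 64, tardiness 0
T4: 30→38, due 68, tardiness 0
T5: 38→42, due 78, tardiness 0
T6: 42→65, due 47, tardiness 18
T7: 65→85, due 98, tardiness 0
T8: 85→99, due 52, tardiness 47
Late print jobs: 2.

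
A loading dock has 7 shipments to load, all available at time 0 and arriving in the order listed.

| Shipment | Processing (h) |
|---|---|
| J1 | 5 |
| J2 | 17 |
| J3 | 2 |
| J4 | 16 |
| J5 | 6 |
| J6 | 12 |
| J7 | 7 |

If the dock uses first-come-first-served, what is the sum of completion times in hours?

260

FIFO (arrival order): J1 J2 J3 J4 J5 J6 J7.
J1: 0→5
J2: 5→22
J3: 22→24
J4: 24→40
J5: 40→46
J6: 46→58
J7: 58→65
Sum = 5+22+24+40+46+58+65 = 260.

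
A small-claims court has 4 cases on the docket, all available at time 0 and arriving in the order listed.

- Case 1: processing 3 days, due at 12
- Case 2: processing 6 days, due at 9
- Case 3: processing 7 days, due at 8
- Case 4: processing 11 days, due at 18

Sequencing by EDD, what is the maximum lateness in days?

9

EDD (increasing due date): Case 3 Case 2 Case 1 Case 4.
Case 3: 0→7, due 8, lateness -1
Case 2: 7→13, due 9, lateness 4
Case 1: 13→16, due 12, lateness 4
Case 4: 16→27, due 18, lateness 9
Maximum = 9.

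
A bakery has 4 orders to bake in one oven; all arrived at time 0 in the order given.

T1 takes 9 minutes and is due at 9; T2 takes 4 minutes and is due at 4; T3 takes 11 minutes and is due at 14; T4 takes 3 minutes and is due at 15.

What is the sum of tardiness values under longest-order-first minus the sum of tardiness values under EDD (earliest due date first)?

LPT (decreasing processing time): T3 T1 T2 T4.
T3: 0→11, due 14, tardiness 0
T1: 11→20, due 9, tardiness 11
T2: 20→24, due 4, tardiness 20
T4: 24→27, due 15, tardiness 12
Sum = 0+11+20+12 = 43.
EDD (increasing due date): T2 T1 T3 T4.
T2: 0→4, due 4, tardiness 0
T1: 4→13, due 9, tardiness 4
T3: 13→24, due 14, tardiness 10
T4: 24→27, due 15, tardiness 12
Sum = 0+4+10+12 = 26.
Difference = 43 − 26 = 17.

17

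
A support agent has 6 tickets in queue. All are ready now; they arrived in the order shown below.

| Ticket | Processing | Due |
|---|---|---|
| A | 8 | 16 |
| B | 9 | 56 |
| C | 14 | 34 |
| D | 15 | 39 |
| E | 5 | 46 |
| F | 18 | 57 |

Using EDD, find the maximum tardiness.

12

EDD (increasing due date): A C D E B F.
A: 0→8, due 16, tardiness 0
C: 8→22, due 34, tardiness 0
D: 22→37, due 39, tardiness 0
E: 37→42, due 46, tardiness 0
B: 42→51, due 56, tardiness 0
F: 51→69, due 57, tardiness 12
Maximum = 12.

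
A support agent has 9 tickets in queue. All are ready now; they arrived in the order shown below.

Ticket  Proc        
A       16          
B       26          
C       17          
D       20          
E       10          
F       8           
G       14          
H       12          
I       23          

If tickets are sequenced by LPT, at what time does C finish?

86

LPT (decreasing processing time): B I D C A G H E F.
B: 0→26
I: 26→49
D: 49→69
C: 69→86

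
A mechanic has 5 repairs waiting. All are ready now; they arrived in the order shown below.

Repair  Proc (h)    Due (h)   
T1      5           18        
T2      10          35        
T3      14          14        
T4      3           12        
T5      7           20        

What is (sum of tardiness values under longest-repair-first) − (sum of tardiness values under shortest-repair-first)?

LPT (decreasing processing time): T3 T2 T5 T1 T4.
T3: 0→14, due 14, tardiness 0
T2: 14→24, due 35, tardiness 0
T5: 24→31, due 20, tardiness 11
T1: 31→36, due 18, tardiness 18
T4: 36→39, due 12, tardiness 27
Sum = 0+0+11+18+27 = 56.
SPT (increasing processing time): T4 T1 T5 T2 T3.
T4: 0→3, due 12, tardiness 0
T1: 3→8, due 18, tardiness 0
T5: 8→15, due 20, tardiness 0
T2: 15→25, due 35, tardiness 0
T3: 25→39, due 14, tardiness 25
Sum = 0+0+0+0+25 = 25.
Difference = 56 − 25 = 31.

31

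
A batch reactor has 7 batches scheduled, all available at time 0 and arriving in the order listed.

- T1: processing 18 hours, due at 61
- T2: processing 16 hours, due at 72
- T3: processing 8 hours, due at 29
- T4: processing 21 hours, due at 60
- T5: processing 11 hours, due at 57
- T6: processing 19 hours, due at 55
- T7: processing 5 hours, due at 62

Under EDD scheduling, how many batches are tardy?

3

EDD (increasing due date): T3 T6 T5 T4 T1 T7 T2.
T3: 0→8, due 29, tardiness 0
T6: 8→27, due 55, tardiness 0
T5: 27→38, due 57, tardiness 0
T4: 38→59, due 60, tardiness 0
T1: 59→77, due 61, tardiness 16
T7: 77→82, due 62, tardiness 20
T2: 82→98, due 72, tardiness 26
Late batches: 3.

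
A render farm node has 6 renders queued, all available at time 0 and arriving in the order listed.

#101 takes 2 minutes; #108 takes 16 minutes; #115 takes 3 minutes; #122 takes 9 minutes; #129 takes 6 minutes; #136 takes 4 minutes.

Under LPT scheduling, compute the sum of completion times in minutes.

LPT (decreasing processing time): #108 #122 #129 #136 #115 #101.
#108: 0→16
#122: 16→25
#129: 25→31
#136: 31→35
#115: 35→38
#101: 38→40
Sum = 16+25+31+35+38+40 = 185.

185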